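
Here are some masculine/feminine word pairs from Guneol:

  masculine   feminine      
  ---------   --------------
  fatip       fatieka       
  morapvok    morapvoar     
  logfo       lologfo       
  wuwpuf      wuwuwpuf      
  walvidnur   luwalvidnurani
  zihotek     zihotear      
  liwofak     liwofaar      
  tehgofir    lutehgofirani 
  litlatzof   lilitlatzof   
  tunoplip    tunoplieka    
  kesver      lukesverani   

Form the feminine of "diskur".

tunoplip and tehgofir both have last vowel 'i' yet inflect differently (tunoplieka, lutehgofirani), so the last vowel is not what conditions the rule; the final letter is.
"diskur" ends in -r. The stems ending in -r (tehgofir → lutehgofirani, kesver → lukesverani, walvidnur → luwalvidnurani) add lu- … -ani around the stem.
The other patterns: stems ending in -p drop the final letter and add -eka; stems ending in -k drop the final letter and add -ar; stems ending in -f or -o repeat the first consonant+vowel as a prefix.
So diskur → ludiskurani.

ludiskurani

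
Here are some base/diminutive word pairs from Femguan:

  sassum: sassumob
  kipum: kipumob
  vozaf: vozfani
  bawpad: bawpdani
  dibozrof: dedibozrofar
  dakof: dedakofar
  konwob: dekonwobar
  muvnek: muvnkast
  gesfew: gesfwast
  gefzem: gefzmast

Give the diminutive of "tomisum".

tomisumob

vozaf and dibozrof both end in -f yet inflect differently (vozfani, dedibozrofar), so the final letter is not what conditions the rule; the last vowel is.
"tomisum" has last vowel 'u'. The stems whose last vowel is 'u' (sassum → sassumob, kipum → kipumob) add -ob.
The other patterns: stems whose last vowel is 'a' delete the last vowel and add -ani; stems whose last vowel is 'o' add de- … -ar around the stem; stems whose last vowel is 'e' delete the last vowel and add -ast.
So tomisum → tomisumob.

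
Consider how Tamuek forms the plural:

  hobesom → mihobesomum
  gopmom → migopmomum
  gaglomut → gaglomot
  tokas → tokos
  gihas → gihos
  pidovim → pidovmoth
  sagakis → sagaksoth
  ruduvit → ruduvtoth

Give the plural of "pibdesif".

"pibdesif" has last vowel 'i'. The stems whose last vowel is 'i' (pidovim → pidovmoth, sagakis → sagaksoth, ruduvit → ruduvtoth) delete the last vowel and add -oth.
The other patterns: stems whose last vowel is 'o' add mi- … -um around the stem; stems whose last vowel is 'a' or 'u' change the last vowel to 'o'.
So pibdesif → pibdesfoth.

pibdesfoth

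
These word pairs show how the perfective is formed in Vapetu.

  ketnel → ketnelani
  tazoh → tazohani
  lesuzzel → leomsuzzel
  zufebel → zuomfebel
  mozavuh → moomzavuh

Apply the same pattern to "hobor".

hoborani

ketnel and lesuzzel both end in -l yet inflect differently (ketnelani, leomsuzzel), so the final letter is not what conditions the rule; the number of vowels is.
"hobor" has 2 vowels. The stems with 2 vowels (ketnel → ketnelani, tazoh → tazohani) add -ani.
The other pattern: stems with 3 vowels insert -om- after the first vowel.
So hobor → hoborani.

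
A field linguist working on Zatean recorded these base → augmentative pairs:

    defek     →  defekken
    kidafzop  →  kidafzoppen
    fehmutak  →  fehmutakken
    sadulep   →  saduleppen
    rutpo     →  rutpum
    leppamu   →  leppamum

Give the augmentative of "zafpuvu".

kidafzop and rutpo both have last vowel 'o' yet inflect differently (kidafzoppen, rutpum), so the last vowel is not what conditions the rule; whether the stem ends in a vowel or a consonant is.
"zafpuvu" ends in a vowel. The stems ending in a vowel (rutpo → rutpum, leppamu → leppamum) drop the final letter and add -um.
The other pattern: stems ending in a consonant double the final consonant and add -en.
So zafpuvu → zafpuvum.

zafpuvum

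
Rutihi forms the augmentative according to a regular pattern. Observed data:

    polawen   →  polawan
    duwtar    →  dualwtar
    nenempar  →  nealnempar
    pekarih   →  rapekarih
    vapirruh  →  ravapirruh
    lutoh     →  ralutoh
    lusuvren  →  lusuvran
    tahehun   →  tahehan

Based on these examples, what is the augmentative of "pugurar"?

vapirruh and tahehun both have last vowel 'u' yet inflect differently (ravapirruh, tahehan), so the last vowel is not what conditions the rule; the final letter is.
"pugurar" ends in -r. The stems ending in -r (nenempar → nealnempar, duwtar → dualwtar) insert -al- after the first vowel.
So pugurar → pualgurar.

pualgurar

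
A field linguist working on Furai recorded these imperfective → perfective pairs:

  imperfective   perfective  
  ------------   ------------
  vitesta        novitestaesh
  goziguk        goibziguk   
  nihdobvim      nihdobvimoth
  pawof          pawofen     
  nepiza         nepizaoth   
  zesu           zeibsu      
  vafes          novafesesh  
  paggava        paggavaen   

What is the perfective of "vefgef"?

nepiza and vitesta both end in -a yet inflect differently (nepizaoth, novitestaesh), so the final letter is not what conditions the rule; the first letter is.
"vefgef" begins with v-. The stems beginning with v- (vitesta → novitestaesh, vafes → novafesesh) add no- … -esh around the stem.
The other patterns: stems beginning with n- add -oth; stems beginning with p- add -en; stems beginning with g- or z- insert -ib- after the first vowel.
So vefgef → novefgefesh.

novefgefesh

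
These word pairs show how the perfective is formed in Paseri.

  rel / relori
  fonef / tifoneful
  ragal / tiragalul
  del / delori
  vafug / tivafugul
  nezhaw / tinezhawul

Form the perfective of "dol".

rel and ragal both end in -l yet inflect differently (relori, tiragalul), so the final letter is not what conditions the rule; the number of vowels is.
"dol" has 1 vowel. The stems with 1 vowel (rel → relori, del → delori) add -ori.
The other pattern: stems with 2 vowels add ti- … -ul around the stem.
So dol → dolori.

dolori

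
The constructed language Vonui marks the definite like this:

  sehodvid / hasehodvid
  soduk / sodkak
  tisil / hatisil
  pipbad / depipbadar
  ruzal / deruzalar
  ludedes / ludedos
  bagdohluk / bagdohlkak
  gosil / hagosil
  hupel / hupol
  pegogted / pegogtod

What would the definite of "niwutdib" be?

haniwutdib

gosil and hupel both end in -l yet inflect differently (hagosil, hupol), so the final letter is not what conditions the rule; the last vowel is.
"niwutdib" has last vowel 'i'. The stems whose last vowel is 'i' (gosil → hagosil, sehodvid → hasehodvid, tisil → hatisil) add the prefix ha-.
The other patterns: stems whose last vowel is 'u' delete the last vowel and add -ak; stems whose last vowel is 'e' change the last vowel to 'o'; stems whose last vowel is 'a' add de- … -ar around the stem.
So niwutdib → haniwutdib.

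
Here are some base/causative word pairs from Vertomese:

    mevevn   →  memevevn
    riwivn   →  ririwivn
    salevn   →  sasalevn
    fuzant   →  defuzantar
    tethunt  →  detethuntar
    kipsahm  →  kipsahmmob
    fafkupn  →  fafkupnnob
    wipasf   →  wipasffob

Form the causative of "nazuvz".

mevevn and fafkupn both end in -n yet inflect differently (memevevn, fafkupnnob), so the final letter is not what conditions the rule; the second-to-last letter is.
"nazuvz" has second-to-last letter 'v'. The stems whose second-to-last letter is 'v' (mevevn → memevevn, riwivn → ririwivn, salevn → sasalevn) repeat the first consonant+vowel as a prefix.
The other patterns: stems whose second-to-last letter is 'n' add de- … -ar around the stem; stems whose second-to-last letter is 'h', 'p' or 's' double the final consonant and add -ob.
So nazuvz → nanazuvz.

nanazuvz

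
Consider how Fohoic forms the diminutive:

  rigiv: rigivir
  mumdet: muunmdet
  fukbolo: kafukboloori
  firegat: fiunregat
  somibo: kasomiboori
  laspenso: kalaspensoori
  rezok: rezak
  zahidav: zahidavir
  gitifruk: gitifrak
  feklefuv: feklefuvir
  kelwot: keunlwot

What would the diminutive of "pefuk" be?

pefak

"pefuk" ends in -k. The stems ending in -k (gitifruk → gitifrak, rezok → rezak) change the last vowel to 'a'.
The other patterns: stems ending in -t insert -un- after the first vowel; stems ending in -v add -ir; stems ending in -o add ka- … -ori around the stem.
So pefuk → pefak.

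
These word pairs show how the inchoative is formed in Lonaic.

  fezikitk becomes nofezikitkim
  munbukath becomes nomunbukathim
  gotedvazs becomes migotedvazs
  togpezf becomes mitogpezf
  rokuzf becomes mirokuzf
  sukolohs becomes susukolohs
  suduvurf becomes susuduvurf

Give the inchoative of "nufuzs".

gotedvazs and sukolohs both end in -s yet inflect differently (migotedvazs, susukolohs), so the final letter is not what conditions the rule; the second-to-last letter is.
"nufuzs" has second-to-last letter 'z'. The stems whose second-to-last letter is 'z' (gotedvazs → migotedvazs, togpezf → mitogpezf, rokuzf → mirokuzf) add the prefix mi-.
So nufuzs → minufuzs.

minufuzs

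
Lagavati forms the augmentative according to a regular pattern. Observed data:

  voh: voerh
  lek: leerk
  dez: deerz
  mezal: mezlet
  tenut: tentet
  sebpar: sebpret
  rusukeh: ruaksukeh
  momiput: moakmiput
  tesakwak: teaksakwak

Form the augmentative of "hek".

"hek" has 1 vowel. The stems with 1 vowel (voh → voerh, lek → leerk, dez → deerz) insert -er- after the first vowel.
So hek → heerk.

heerk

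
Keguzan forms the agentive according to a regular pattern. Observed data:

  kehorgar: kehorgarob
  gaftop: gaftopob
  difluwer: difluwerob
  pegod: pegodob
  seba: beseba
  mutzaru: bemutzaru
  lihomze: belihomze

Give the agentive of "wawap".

kehorgar and seba both have last vowel 'a' yet inflect differently (kehorgarob, beseba), so the last vowel is not what conditions the rule; whether the stem ends in a vowel or a consonant is.
"wawap" ends in a consonant. The stems ending in a consonant (kehorgar → kehorgarob, gaftop → gaftopob, difluwer → difluwerob) add -ob.
The other pattern: stems ending in a vowel add the prefix be-.
So wawap → wawapob.

wawapob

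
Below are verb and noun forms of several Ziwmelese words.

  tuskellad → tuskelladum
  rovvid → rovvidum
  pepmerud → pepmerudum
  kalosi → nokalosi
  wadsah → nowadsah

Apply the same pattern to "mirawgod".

mirawgodum

rovvid and kalosi both have last vowel 'i' yet inflect differently (rovvidum, nokalosi), so the last vowel is not what conditions the rule; the final letter is.
"mirawgod" ends in -d. The stems ending in -d (tuskellad → tuskelladum, rovvid → rovvidum, pepmerud → pepmerudum) add -um.
The other pattern: stems ending in -h or -i add the prefix no-.
So mirawgod → mirawgodum.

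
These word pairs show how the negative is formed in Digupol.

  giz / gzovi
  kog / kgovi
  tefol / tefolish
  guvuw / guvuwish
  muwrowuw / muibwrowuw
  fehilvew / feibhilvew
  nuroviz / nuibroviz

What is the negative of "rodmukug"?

roibdmukug

guvuw and muwrowuw both end in -w yet inflect differently (guvuwish, muibwrowuw), so the final letter is not what conditions the rule; the number of vowels is.
"rodmukug" has 3 vowels. The stems with 3 vowels (muwrowuw → muibwrowuw, fehilvew → feibhilvew, nuroviz → nuibroviz) insert -ib- after the first vowel.
The other patterns: stems with 1 vowel delete the last vowel and add -ovi; stems with 2 vowels add -ish.
So rodmukug → roibdmukug.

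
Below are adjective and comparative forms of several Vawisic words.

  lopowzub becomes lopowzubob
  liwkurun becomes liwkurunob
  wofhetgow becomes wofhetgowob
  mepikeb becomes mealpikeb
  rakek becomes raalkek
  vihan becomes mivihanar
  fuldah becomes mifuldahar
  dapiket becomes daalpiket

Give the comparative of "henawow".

henawowob

"henawow" has last vowel 'o'. The one such stem in the data (wofhetgow → wofhetgowob) adds -ob, so the same rule applies.
The other patterns: stems whose last vowel is 'e' insert -al- after the first vowel; stems whose last vowel is 'a' add mi- … -ar around the stem.
So henawow → henawowob.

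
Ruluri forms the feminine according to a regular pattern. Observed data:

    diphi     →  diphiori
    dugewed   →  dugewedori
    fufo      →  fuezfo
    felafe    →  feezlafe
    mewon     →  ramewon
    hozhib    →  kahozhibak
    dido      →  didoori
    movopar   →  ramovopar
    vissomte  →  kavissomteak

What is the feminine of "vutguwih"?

kavutguwihak

"vutguwih" begins with v-. The one such stem in the data (vissomte → kavissomteak) adds ka- … -ak around the stem, so the same rule applies.
So vutguwih → kavutguwihak.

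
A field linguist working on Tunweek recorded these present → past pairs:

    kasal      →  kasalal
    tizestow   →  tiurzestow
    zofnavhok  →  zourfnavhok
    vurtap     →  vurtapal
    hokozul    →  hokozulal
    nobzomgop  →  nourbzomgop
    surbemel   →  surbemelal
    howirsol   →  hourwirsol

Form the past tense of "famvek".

"famvek" has last vowel 'e'. The one such stem in the data (surbemel → surbemelal) adds -al, so the same rule applies.
So famvek → famvekal.

famvekal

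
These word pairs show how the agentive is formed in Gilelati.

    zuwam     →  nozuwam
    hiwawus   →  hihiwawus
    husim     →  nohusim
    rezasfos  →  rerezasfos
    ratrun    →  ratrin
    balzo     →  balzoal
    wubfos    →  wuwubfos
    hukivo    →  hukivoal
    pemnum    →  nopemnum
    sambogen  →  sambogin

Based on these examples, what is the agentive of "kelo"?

pemnum and ratrun both have last vowel 'u' yet inflect differently (nopemnum, ratrin), so the last vowel is not what conditions the rule; the final letter is.
"kelo" ends in -o. The stems ending in -o (balzo → balzoal, hukivo → hukivoal) add -al.
The other patterns: stems ending in -m add the prefix no-; stems ending in -n change the last vowel to 'i'; stems ending in -s repeat the first consonant+vowel as a prefix.
So kelo → keloal.

keloal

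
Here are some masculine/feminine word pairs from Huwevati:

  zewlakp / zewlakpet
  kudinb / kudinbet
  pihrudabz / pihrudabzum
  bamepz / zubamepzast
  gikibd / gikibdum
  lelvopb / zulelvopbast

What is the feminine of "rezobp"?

"rezobp" has second-to-last letter 'b'. The stems whose second-to-last letter is 'b' (pihrudabz → pihrudabzum, gikibd → gikibdum) add -um.
The other patterns: stems whose second-to-last letter is 'p' add zu- … -ast around the stem; stems whose second-to-last letter is 'k' or 'n' add -et.
So rezobp → rezobpum.

rezobpum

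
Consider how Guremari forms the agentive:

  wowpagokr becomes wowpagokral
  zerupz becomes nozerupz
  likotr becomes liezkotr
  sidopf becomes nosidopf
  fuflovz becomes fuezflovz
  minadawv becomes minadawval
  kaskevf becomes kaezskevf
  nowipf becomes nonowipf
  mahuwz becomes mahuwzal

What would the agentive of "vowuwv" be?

vowuwval

"vowuwv" has second-to-last letter 'w'. The stems whose second-to-last letter is 'w' (mahuwz → mahuwzal, minadawv → minadawval) add -al.
The other patterns: stems whose second-to-last letter is 't' or 'v' insert -ez- after the first vowel; stems whose second-to-last letter is 'p' add the prefix no-.
So vowuwv → vowuwval.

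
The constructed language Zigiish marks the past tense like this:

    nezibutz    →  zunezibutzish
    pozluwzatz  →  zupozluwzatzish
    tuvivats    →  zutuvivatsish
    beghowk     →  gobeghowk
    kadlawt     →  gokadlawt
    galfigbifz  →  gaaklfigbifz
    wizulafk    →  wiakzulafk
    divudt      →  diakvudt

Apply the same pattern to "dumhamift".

nezibutz and galfigbifz both end in -z yet inflect differently (zunezibutzish, gaaklfigbifz), so the final letter is not what conditions the rule; the second-to-last letter is.
"dumhamift" has second-to-last letter 'f'. The stems whose second-to-last letter is 'f' (galfigbifz → gaaklfigbifz, wizulafk → wiakzulafk) insert -ak- after the first vowel.
So dumhamift → duakmhamift.

duakmhamift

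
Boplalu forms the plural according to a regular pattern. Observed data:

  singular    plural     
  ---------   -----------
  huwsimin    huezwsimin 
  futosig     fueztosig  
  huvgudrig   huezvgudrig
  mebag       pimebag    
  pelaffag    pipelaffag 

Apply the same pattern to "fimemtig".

"fimemtig" has last vowel 'i'. The stems whose last vowel is 'i' (huwsimin → huezwsimin, futosig → fueztosig, huvgudrig → huezvgudrig) insert -ez- after the first vowel.
So fimemtig → fiezmemtig.

fiezmemtig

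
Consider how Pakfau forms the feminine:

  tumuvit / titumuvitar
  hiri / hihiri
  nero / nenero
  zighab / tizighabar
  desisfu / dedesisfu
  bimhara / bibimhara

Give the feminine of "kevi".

kekevi

hiri and tumuvit both have last vowel 'i' yet inflect differently (hihiri, titumuvitar), so the last vowel is not what conditions the rule; whether the stem ends in a vowel or a consonant is.
"kevi" ends in a vowel. The stems ending in a vowel (nero → nenero, bimhara → bibimhara, hiri → hihiri) repeat the first consonant+vowel as a prefix.
The other pattern: stems ending in a consonant add ti- … -ar around the stem.
So kevi → kekevi.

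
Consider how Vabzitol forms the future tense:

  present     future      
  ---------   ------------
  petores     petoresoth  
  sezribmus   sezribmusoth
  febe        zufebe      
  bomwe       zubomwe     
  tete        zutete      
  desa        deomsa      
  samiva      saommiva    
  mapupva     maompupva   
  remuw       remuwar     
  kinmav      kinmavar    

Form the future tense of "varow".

"varow" ends in -w. The one such stem in the data (remuw → remuwar) adds -ar, so the same rule applies.
So varow → varowar.

varowar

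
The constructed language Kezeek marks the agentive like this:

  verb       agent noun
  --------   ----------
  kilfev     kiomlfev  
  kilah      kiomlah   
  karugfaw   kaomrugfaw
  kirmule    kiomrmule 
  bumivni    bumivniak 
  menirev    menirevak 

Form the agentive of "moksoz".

moksozak

"moksoz" begins with m-. The one such stem in the data (menirev → menirevak) adds -ak, so the same rule applies.
The other pattern: stems beginning with k- insert -om- after the first vowel.
So moksoz → moksozak.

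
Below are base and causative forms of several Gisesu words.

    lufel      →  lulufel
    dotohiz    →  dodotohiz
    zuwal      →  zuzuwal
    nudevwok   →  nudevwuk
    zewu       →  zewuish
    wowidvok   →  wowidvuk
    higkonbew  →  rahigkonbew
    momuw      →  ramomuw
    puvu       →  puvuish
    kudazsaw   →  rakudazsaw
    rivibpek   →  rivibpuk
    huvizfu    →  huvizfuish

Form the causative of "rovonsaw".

rarovonsaw

"rovonsaw" ends in -w. The stems ending in -w (higkonbew → rahigkonbew, kudazsaw → rakudazsaw, momuw → ramomuw) add the prefix ra-.
So rovonsaw → rarovonsaw.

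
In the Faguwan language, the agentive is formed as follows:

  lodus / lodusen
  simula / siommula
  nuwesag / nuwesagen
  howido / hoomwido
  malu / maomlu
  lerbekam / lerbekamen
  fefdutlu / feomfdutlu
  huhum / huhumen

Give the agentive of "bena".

"bena" ends in a vowel. The stems ending in a vowel (simula → siommula, malu → maomlu, howido → hoomwido) insert -om- after the first vowel.
So bena → beomna.

beomna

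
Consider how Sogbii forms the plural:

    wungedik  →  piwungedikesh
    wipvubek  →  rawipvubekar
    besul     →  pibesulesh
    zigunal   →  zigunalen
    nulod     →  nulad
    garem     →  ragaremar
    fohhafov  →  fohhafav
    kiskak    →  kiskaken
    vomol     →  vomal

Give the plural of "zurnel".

razurnelar

besul and zigunal both end in -l yet inflect differently (pibesulesh, zigunalen), so the final letter is not what conditions the rule; the last vowel is.
"zurnel" has last vowel 'e'. The stems whose last vowel is 'e' (wipvubek → rawipvubekar, garem → ragaremar) add ra- … -ar around the stem.
The other patterns: stems whose last vowel is 'i' or 'u' add pi- … -esh around the stem; stems whose last vowel is 'a' add -en; stems whose last vowel is 'o' change the last vowel to 'a'.
So zurnel → razurnelar.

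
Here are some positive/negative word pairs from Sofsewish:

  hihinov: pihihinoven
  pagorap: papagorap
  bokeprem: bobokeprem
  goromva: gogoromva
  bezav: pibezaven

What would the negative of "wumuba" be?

"wumuba" ends in -a. The one such stem in the data (goromva → gogoromva) repeats the first consonant+vowel as a prefix (as do pagorap, bokeprem), so the same rule applies.
So wumuba → wuwumuba.

wuwumuba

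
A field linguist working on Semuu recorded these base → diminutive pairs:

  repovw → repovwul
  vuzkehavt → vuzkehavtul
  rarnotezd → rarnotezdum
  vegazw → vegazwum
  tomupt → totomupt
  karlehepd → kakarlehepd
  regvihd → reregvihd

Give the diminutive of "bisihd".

bibisihd

"bisihd" has second-to-last letter 'h'. The one such stem in the data (regvihd → reregvihd) repeats the first consonant+vowel as a prefix (as do tomupt, karlehepd), so the same rule applies.
The other patterns: stems whose second-to-last letter is 'v' add -ul; stems whose second-to-last letter is 'z' add -um.
So bisihd → bibisihd.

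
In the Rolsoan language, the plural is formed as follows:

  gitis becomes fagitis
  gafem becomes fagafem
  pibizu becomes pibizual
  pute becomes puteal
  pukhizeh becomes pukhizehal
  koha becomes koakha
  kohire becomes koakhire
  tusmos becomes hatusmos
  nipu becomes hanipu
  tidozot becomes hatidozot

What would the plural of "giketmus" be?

pute and kohire both end in -e yet inflect differently (puteal, koakhire), so the final letter is not what conditions the rule; the first letter is.
"giketmus" begins with g-. The stems beginning with g- (gitis → fagitis, gafem → fagafem) add the prefix fa-.
The other patterns: stems beginning with p- add -al; stems beginning with k- insert -ak- after the first vowel; stems beginning with n- or t- add the prefix ha-.
So giketmus → fagiketmus.

fagiketmus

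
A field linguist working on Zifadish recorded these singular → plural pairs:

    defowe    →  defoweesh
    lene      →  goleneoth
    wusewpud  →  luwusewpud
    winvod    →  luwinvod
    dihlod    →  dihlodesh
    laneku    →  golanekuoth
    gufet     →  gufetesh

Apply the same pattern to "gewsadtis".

gewsadtisesh

lene and defowe both end in -e yet inflect differently (goleneoth, defoweesh), so the final letter is not what conditions the rule; the first letter is.
"gewsadtis" begins with g-. The one such stem in the data (gufet → gufetesh) adds -esh, so the same rule applies.
So gewsadtis → gewsadtisesh.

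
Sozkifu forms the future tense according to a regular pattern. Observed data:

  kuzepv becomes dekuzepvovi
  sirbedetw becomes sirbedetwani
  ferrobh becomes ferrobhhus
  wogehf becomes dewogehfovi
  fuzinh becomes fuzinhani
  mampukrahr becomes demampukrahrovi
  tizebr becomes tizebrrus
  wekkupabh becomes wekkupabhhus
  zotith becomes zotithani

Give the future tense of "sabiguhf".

fuzinh and wekkupabh both end in -h yet inflect differently (fuzinhani, wekkupabhhus), so the final letter is not what conditions the rule; the second-to-last letter is.
"sabiguhf" has second-to-last letter 'h'. The stems whose second-to-last letter is 'h' (wogehf → dewogehfovi, mampukrahr → demampukrahrovi) add de- … -ovi around the stem.
The other patterns: stems whose second-to-last letter is 'n' or 't' add -ani; stems whose second-to-last letter is 'b' double the final consonant and add -us.
So sabiguhf → desabiguhfovi.

desabiguhfovi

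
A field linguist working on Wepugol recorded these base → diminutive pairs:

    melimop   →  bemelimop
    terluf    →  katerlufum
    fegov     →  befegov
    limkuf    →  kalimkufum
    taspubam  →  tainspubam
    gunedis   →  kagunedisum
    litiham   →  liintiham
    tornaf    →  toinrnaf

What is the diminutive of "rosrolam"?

tornaf and limkuf both end in -f yet inflect differently (toinrnaf, kalimkufum), so the final letter is not what conditions the rule; the last vowel is.
"rosrolam" has last vowel 'a'. The stems whose last vowel is 'a' (taspubam → tainspubam, litiham → liintiham, tornaf → toinrnaf) insert -in- after the first vowel.
The other patterns: stems whose last vowel is 'o' add the prefix be-; stems whose last vowel is 'i' or 'u' add ka- … -um around the stem.
So rosrolam → roinsrolam.

roinsrolam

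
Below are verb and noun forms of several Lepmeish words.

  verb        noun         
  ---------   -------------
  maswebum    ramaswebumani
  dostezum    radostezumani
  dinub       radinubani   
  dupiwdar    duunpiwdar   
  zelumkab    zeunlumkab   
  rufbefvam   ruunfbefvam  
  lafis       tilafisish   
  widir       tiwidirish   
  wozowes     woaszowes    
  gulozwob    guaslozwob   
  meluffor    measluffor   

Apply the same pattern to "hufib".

tihufibish

dinub and zelumkab both end in -b yet inflect differently (radinubani, zeunlumkab), so the final letter is not what conditions the rule; the last vowel is.
"hufib" has last vowel 'i'. The stems whose last vowel is 'i' (lafis → tilafisish, widir → tiwidirish) add ti- … -ish around the stem.
So hufib → tihufibish.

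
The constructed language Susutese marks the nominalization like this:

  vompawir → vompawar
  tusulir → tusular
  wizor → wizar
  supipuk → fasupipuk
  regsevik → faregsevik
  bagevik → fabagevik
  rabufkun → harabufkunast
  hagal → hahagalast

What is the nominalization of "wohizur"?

wohizar

vompawir and regsevik both have last vowel 'i' yet inflect differently (vompawar, faregsevik), so the last vowel is not what conditions the rule; the final letter is.
"wohizur" ends in -r. The stems ending in -r (vompawir → vompawar, tusulir → tusular, wizor → wizar) change the last vowel to 'a'.
So wohizur → wohizar.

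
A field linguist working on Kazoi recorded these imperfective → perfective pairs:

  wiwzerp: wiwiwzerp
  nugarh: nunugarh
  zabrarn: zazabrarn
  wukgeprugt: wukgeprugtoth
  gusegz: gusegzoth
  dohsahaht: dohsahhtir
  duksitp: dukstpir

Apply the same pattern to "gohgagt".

wukgeprugt and dohsahaht both end in -t yet inflect differently (wukgeprugtoth, dohsahhtir), so the final letter is not what conditions the rule; the second-to-last letter is.
"gohgagt" has second-to-last letter 'g'. The stems whose second-to-last letter is 'g' (wukgeprugt → wukgeprugtoth, gusegz → gusegzoth) add -oth.
So gohgagt → gohgagtoth.

gohgagtoth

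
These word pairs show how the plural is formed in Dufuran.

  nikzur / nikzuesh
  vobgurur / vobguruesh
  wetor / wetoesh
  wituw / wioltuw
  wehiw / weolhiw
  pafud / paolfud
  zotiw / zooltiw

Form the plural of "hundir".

nikzur and wituw both have last vowel 'u' yet inflect differently (nikzuesh, wioltuw), so the last vowel is not what conditions the rule; the final letter is.
"hundir" ends in -r. The stems ending in -r (nikzur → nikzuesh, vobgurur → vobguruesh, wetor → wetoesh) drop the final letter and add -esh.
The other pattern: stems ending in -d or -w insert -ol- after the first vowel.
So hundir → hundiesh.

hundiesh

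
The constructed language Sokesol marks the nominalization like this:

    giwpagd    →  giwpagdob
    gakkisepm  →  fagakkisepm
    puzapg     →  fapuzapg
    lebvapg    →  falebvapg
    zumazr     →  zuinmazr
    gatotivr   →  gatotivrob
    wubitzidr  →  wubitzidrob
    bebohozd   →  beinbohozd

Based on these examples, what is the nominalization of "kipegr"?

zumazr and wubitzidr both end in -r yet inflect differently (zuinmazr, wubitzidrob), so the final letter is not what conditions the rule; the second-to-last letter is.
"kipegr" has second-to-last letter 'g'. The one such stem in the data (giwpagd → giwpagdob) adds -ob, so the same rule applies.
So kipegr → kipegrob.

kipegrob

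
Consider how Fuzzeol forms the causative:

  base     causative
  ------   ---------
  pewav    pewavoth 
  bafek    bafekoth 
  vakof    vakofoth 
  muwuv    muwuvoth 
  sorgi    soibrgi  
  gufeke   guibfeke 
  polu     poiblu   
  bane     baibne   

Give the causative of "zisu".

ziibsu

bafek and gufeke both have last vowel 'e' yet inflect differently (bafekoth, guibfeke), so the last vowel is not what conditions the rule; whether the stem ends in a vowel or a consonant is.
"zisu" ends in a vowel. The stems ending in a vowel (sorgi → soibrgi, gufeke → guibfeke, polu → poiblu) insert -ib- after the first vowel.
So zisu → ziibsu.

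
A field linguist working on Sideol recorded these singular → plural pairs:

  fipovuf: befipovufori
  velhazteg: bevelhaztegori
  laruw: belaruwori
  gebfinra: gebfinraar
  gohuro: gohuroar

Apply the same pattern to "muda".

mudaar

fipovuf and gebfinra both have 3 vowels yet inflect differently (befipovufori, gebfinraar), so the number of vowels is not what conditions the rule; whether the stem ends in a vowel or a consonant is.
"muda" ends in a vowel. The stems ending in a vowel (gebfinra → gebfinraar, gohuro → gohuroar) add -ar.
The other pattern: stems ending in a consonant add be- … -ori around the stem.
So muda → mudaar.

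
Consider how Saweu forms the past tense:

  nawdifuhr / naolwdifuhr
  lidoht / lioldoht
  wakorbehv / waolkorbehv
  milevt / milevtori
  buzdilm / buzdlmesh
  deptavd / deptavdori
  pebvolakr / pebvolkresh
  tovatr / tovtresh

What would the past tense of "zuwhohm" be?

zuolwhohm

milevt and lidoht both end in -t yet inflect differently (milevtori, lioldoht), so the final letter is not what conditions the rule; the second-to-last letter is.
"zuwhohm" has second-to-last letter 'h'. The stems whose second-to-last letter is 'h' (wakorbehv → waolkorbehv, nawdifuhr → naolwdifuhr, lidoht → lioldoht) insert -ol- after the first vowel.
The other patterns: stems whose second-to-last letter is 'v' add -ori; stems whose second-to-last letter is 'k', 'l' or 't' delete the last vowel and add -esh.
So zuwhohm → zuolwhohm.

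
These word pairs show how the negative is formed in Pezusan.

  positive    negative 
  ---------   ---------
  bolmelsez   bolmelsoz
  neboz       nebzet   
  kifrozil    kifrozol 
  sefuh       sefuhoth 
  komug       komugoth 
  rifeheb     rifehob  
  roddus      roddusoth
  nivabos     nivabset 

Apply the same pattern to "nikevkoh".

bolmelsez and neboz both end in -z yet inflect differently (bolmelsoz, nebzet), so the final letter is not what conditions the rule; the last vowel is.
"nikevkoh" has last vowel 'o'. The stems whose last vowel is 'o' (neboz → nebzet, nivabos → nivabset) delete the last vowel and add -et.
The other patterns: stems whose last vowel is 'u' add -oth; stems whose last vowel is 'e' or 'i' change the last vowel to 'o'.
So nikevkoh → nikevkhet.

nikevkhet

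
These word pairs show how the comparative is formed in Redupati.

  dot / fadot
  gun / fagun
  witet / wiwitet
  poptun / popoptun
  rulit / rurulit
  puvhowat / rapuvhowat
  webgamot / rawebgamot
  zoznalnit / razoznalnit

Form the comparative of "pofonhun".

rapofonhun

dot and witet both end in -t yet inflect differently (fadot, wiwitet), so the final letter is not what conditions the rule; the number of vowels is.
"pofonhun" has 3 vowels. The stems with 3 vowels (puvhowat → rapuvhowat, webgamot → rawebgamot, zoznalnit → razoznalnit) add the prefix ra-.
The other patterns: stems with 1 vowel add the prefix fa-; stems with 2 vowels repeat the first consonant+vowel as a prefix.
So pofonhun → rapofonhun.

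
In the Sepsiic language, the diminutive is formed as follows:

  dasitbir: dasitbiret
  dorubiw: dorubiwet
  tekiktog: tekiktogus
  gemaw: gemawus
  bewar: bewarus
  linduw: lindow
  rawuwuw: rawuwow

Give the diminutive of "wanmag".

wanmagus

dorubiw and gemaw both end in -w yet inflect differently (dorubiwet, gemawus), so the final letter is not what conditions the rule; the last vowel is.
"wanmag" has last vowel 'a'. The stems whose last vowel is 'a' (gemaw → gemawus, bewar → bewarus) add -us.
The other patterns: stems whose last vowel is 'i' add -et; stems whose last vowel is 'u' change the last vowel to 'o'.
So wanmag → wanmagus.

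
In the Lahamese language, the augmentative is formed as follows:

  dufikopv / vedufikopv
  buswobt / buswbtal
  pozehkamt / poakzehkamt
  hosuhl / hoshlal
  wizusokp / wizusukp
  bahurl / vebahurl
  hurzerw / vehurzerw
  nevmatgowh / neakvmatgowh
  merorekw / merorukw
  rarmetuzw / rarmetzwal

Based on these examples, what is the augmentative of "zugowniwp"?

hurzerw and merorekw both end in -w yet inflect differently (vehurzerw, merorukw), so the final letter is not what conditions the rule; the second-to-last letter is.
"zugowniwp" has second-to-last letter 'w'. The one such stem in the data (nevmatgowh → neakvmatgowh) inserts -ak- after the first vowel (as does pozehkamt), so the same rule applies.
So zugowniwp → zuakgowniwp.

zuakgowniwp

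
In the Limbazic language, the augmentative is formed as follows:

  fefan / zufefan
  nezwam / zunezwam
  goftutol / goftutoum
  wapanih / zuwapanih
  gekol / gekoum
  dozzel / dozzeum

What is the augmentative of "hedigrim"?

zuhedigrim

gekol and fefan both have 2 vowels yet inflect differently (gekoum, zufefan), so the number of vowels is not what conditions the rule; the final letter is.
"hedigrim" ends in -m. The one such stem in the data (nezwam → zunezwam) adds the prefix zu-, so the same rule applies.
The other pattern: stems ending in -l drop the final letter and add -um.
So hedigrim → zuhedigrim.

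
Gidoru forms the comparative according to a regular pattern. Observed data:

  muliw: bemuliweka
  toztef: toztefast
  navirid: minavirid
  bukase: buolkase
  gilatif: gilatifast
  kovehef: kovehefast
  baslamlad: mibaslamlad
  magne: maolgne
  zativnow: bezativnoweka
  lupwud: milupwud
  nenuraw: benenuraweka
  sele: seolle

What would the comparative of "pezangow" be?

kovehef and sele both have last vowel 'e' yet inflect differently (kovehefast, seolle), so the last vowel is not what conditions the rule; the final letter is.
"pezangow" ends in -w. The stems ending in -w (muliw → bemuliweka, nenuraw → benenuraweka, zativnow → bezativnoweka) add be- … -eka around the stem.
So pezangow → bepezangoweka.

bepezangoweka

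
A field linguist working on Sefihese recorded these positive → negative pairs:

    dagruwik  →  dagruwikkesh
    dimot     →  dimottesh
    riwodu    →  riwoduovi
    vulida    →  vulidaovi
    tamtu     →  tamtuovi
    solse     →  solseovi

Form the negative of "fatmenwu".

fatmenwuovi

dagruwik and riwodu both have 3 vowels yet inflect differently (dagruwikkesh, riwoduovi), so the number of vowels is not what conditions the rule; whether the stem ends in a vowel or a consonant is.
"fatmenwu" ends in a vowel. The stems ending in a vowel (riwodu → riwoduovi, vulida → vulidaovi, tamtu → tamtuovi) add -ovi.
The other pattern: stems ending in a consonant double the final consonant and add -esh.
So fatmenwu → fatmenwuovi.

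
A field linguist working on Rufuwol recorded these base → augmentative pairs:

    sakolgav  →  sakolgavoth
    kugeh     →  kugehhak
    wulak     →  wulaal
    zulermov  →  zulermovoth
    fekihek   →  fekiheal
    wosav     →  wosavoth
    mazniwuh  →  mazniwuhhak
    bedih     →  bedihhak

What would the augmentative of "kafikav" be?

kafikavoth

kugeh and fekihek both have last vowel 'e' yet inflect differently (kugehhak, fekiheal), so the last vowel is not what conditions the rule; the final letter is.
"kafikav" ends in -v. The stems ending in -v (zulermov → zulermovoth, sakolgav → sakolgavoth, wosav → wosavoth) add -oth.
The other patterns: stems ending in -h double the final consonant and add -ak; stems ending in -k drop the final letter and add -al.
So kafikav → kafikavoth.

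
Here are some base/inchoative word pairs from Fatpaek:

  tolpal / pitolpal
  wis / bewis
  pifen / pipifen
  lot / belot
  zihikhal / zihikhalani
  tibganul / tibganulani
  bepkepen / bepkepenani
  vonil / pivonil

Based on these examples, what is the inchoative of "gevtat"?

"gevtat" has 2 vowels. The stems with 2 vowels (pifen → pipifen, vonil → pivonil, tolpal → pitolpal) add the prefix pi-.
The other patterns: stems with 1 vowel add the prefix be-; stems with 3 vowels add -ani.
So gevtat → pigevtat.

pigevtat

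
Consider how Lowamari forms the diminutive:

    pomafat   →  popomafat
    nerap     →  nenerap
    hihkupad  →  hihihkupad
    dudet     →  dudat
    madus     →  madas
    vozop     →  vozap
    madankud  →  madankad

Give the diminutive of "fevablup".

"fevablup" has last vowel 'u'. The stems whose last vowel is 'u' (madus → madas, madankud → madankad) change the last vowel to 'a'.
The other pattern: stems whose last vowel is 'a' repeat the first consonant+vowel as a prefix.
So fevablup → fevablap.

fevablap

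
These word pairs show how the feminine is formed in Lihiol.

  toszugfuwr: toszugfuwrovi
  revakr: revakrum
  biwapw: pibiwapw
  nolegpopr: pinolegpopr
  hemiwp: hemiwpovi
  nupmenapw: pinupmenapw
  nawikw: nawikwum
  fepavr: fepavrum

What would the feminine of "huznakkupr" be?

pihuznakkupr

nolegpopr and toszugfuwr both end in -r yet inflect differently (pinolegpopr, toszugfuwrovi), so the final letter is not what conditions the rule; the second-to-last letter is.
"huznakkupr" has second-to-last letter 'p'. The stems whose second-to-last letter is 'p' (nupmenapw → pinupmenapw, biwapw → pibiwapw, nolegpopr → pinolegpopr) add the prefix pi-.
The other patterns: stems whose second-to-last letter is 'w' add -ovi; stems whose second-to-last letter is 'k' or 'v' add -um.
So huznakkupr → pihuznakkupr.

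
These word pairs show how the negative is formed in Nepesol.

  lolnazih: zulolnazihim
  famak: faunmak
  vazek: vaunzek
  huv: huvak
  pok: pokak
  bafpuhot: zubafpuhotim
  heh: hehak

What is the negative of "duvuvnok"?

zuduvuvnokim

pok and vazek both end in -k yet inflect differently (pokak, vaunzek), so the final letter is not what conditions the rule; the number of vowels is.
"duvuvnok" has 3 vowels. The stems with 3 vowels (bafpuhot → zubafpuhotim, lolnazih → zulolnazihim) add zu- … -im around the stem.
The other patterns: stems with 1 vowel add -ak; stems with 2 vowels insert -un- after the first vowel.
So duvuvnok → zuduvuvnokim.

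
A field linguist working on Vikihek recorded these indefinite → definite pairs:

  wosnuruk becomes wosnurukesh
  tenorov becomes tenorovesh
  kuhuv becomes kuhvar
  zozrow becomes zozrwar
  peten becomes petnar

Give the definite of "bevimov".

tenorov and kuhuv both end in -v yet inflect differently (tenorovesh, kuhvar), so the final letter is not what conditions the rule; the number of vowels is.
"bevimov" has 3 vowels. The stems with 3 vowels (tenorov → tenorovesh, wosnuruk → wosnurukesh) add -esh.
The other pattern: stems with 2 vowels delete the last vowel and add -ar.
So bevimov → bevimovesh.

bevimovesh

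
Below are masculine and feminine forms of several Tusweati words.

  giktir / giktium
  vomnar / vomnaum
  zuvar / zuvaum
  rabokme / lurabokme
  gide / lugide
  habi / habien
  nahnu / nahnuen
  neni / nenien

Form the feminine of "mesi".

giktir and habi both have last vowel 'i' yet inflect differently (giktium, habien), so the last vowel is not what conditions the rule; the final letter is.
"mesi" ends in -i. The stems ending in -i (habi → habien, neni → nenien) add -en.
The other patterns: stems ending in -r drop the final letter and add -um; stems ending in -e add the prefix lu-.
So mesi → mesien.

mesien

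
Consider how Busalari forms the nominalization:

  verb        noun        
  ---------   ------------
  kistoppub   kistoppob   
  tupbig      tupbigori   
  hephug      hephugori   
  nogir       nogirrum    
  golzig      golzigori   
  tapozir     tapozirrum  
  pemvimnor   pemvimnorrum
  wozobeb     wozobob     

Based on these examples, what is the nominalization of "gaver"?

kistoppub and hephug both have last vowel 'u' yet inflect differently (kistoppob, hephugori), so the last vowel is not what conditions the rule; the final letter is.
"gaver" ends in -r. The stems ending in -r (tapozir → tapozirrum, pemvimnor → pemvimnorrum, nogir → nogirrum) double the final consonant and add -um.
So gaver → gaverrum.

gaverrum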